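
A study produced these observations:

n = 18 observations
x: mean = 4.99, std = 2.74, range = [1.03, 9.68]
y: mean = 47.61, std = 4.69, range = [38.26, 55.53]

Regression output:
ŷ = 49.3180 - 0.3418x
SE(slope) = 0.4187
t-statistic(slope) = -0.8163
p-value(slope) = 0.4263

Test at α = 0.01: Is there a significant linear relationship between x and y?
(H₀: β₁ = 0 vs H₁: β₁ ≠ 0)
Since p-value = 0.4263 ≥ α = 0.01, fail to reject H₀ — the slope is not significantly different from 0.

Hypothesis test for the slope coefficient:

H₀: β₁ = 0 (no linear relationship)
H₁: β₁ ≠ 0 (linear relationship exists)

Test statistic: t = β̂₁ / SE(β̂₁) = -0.3418 / 0.4187 = -0.8163

With df = 16, the two-sided p-value for |t| = 0.8163 is 0.4263.

Decision rule: reject H₀ if p-value < α.
p-value = 0.4263 ≥ α = 0.01 → fail to reject H₀.

At α = 0.01 the data do not provide convincing evidence of a nonzero slope.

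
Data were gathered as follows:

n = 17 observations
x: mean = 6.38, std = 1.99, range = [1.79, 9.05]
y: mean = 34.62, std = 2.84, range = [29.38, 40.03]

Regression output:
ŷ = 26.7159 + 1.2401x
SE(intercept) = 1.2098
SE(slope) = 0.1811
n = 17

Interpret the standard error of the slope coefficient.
The slope 1.2401 is pinned down to within about ±0.1811 (one SE) by these data — relative uncertainty 14.6%, i.e. precise.

What SE measures:
- The standard error quantifies the sampling variability of the coefficient estimate
- It is the estimated standard deviation of β̂₁ across hypothetical repeated samples of the same size
- Smaller SE → more precise estimate

Relative precision:
- SE / |β̂₁| = 0.1811 / 1.2401 = 14.6%
- Rule of thumb (under 20%: precise; 20% to under 50%: moderately precise; 50% or more: imprecise) → precise

Rough 95% range (±2 SE): 1.2401 ± 0.3622 → (0.8779, 1.6023).

What drives SE(β̂₁): larger n (here n = 17) → smaller SE; wider spread of x values → smaller SE.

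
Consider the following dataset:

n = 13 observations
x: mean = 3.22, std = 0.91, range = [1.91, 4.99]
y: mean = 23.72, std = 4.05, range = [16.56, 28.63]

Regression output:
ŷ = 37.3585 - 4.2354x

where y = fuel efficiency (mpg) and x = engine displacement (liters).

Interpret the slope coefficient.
For each additional liter of engine displacement, predicted fuel efficiency decreases by approximately 4.2354 mpg.

β₁ = -4.2354 is the change in predicted fuel efficiency (mpg) per additional liter of engine displacement.

Interpretation:
- Engine displacement up by 1 liter → predicted fuel efficiency decreases by 4.2354 mpg
- This is a linear approximation: the same per-unit change is assumed across the whole observed x range

(β₀ = 37.3585 is the fitted value at x = 0 and is not part of the slope interpretation.)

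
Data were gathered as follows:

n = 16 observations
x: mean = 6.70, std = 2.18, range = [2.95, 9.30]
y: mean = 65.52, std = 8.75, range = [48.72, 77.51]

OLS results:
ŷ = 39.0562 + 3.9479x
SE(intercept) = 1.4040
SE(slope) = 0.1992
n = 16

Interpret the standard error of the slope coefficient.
SE(slope) = 0.1992 measures the uncertainty in the estimated slope. The coefficient is estimated precisely (SE/|β̂₁| = 5.0%).

SE(β̂₁) = 0.1992 says: if we drew many samples of n = 16 from the same population and refit each time, the fitted slopes would scatter with a standard deviation of roughly 0.1992 around the true β₁.

Relative precision:
- SE / |β̂₁| = 0.1992 / 3.9479 = 5.0%
- Rule of thumb (under 20%: precise; 20% to under 50%: moderately precise; 50% or more: imprecise) → precise

Link to interval estimation: a confidence interval for β₁ is β̂₁ ± t* × 0.1992, so SE sets the half-width per unit of t*.

What drives SE(β̂₁): larger n (here n = 16) → smaller SE; more residual scatter → larger SE.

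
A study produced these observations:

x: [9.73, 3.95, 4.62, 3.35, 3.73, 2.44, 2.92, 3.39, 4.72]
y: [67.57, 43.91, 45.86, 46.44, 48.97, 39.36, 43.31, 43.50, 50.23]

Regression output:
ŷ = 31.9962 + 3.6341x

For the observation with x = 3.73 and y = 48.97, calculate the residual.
Residual = 3.4186

The residual is the difference between the actual value and the predicted value:

Residual = y - ŷ

Step 1: Calculate predicted value
ŷ = 31.9962 + 3.6341 × 3.73
ŷ = 45.5514

Step 2: Calculate residual
Residual = 48.97 - 45.5514
Residual = 3.4186

Sign check: y > ŷ, so the point is above the line and the fit underestimates here.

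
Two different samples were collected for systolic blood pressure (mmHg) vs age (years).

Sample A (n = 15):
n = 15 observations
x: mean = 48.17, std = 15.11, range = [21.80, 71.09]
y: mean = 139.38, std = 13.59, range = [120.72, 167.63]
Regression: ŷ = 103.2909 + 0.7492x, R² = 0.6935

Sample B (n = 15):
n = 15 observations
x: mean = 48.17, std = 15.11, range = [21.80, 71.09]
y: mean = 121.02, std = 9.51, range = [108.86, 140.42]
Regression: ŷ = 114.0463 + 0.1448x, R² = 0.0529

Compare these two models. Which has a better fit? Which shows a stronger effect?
Model A has the better fit (R² = 0.6935 vs 0.0529). Model A shows the stronger effect (|β₁| = 0.7492 vs 0.1448).

Model Comparison:

Which explains more variance? (R²)
- Model A: R² = 0.6935 → 69.35% of variance in blood pressure explained
- Model B: R² = 0.0529 → 5.29% of variance in blood pressure explained
- 0.6935 > 0.0529 → Model A has the better fit

Effect size (slope magnitude):
- Model A: β₁ = 0.7492 → predicted blood pressure rises 0.7492 mmHg per additional year of age
- Model B: β₁ = 0.1448 → predicted blood pressure rises 0.1448 mmHg per additional year of age
- |0.7492| > |0.1448| → Model A shows the stronger marginal effect

Notes:
- The two samples could reflect different populations, time periods, or measurement quality.
- A better fit (higher R²) doesn't necessarily mean a more important relationship.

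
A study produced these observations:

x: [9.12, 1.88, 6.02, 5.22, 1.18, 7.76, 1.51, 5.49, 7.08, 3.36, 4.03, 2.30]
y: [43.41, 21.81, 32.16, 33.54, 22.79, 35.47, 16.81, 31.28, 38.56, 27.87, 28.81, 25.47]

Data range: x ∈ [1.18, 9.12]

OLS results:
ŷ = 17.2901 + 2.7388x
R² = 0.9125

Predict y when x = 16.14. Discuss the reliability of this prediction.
ŷ = 61.4943 (extrapolation — x = 16.14 lies outside [1.18, 9.12], so reliability is low).

Prediction calculation:
ŷ = 17.2901 + 2.7388 × 16.14
ŷ = 61.4943

Reliability:
- Data range: x ∈ [1.18, 9.12]
- Prediction point: x = 16.14 is 7.02 units above the observed range → this is EXTRAPOLATION, not interpolation

Why that matters here:
- The linear relationship may not hold outside the observed range
- There are no observations near this x to validate the fitted line there

Report the number if required, but flag clearly that it is an extrapolation.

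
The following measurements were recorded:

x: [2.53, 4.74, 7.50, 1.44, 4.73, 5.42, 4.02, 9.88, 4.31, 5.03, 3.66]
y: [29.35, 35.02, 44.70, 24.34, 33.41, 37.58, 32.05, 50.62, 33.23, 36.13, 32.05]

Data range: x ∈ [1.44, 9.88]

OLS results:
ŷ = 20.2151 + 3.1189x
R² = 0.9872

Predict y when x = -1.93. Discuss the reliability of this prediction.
ŷ = 14.1956 (extrapolation — x = -1.93 lies outside [1.44, 9.88], so reliability is low).

Prediction calculation:
ŷ = 20.2151 + 3.1189 × (-1.93)
ŷ = 14.1956

Reliability:
- Data range: x ∈ [1.44, 9.88]
- Prediction point: x = -1.93 is 3.37 units below the observed range → this is EXTRAPOLATION, not interpolation

Why that matters here:
- R² describes fit only over the sampled x values; it says nothing about behaviour beyond them
- The linear relationship may not hold outside the observed range
- The standard error of prediction grows with (x − x̄)², and x = -1.93 is far from x̄ = 4.84

Report the number if required, but flag clearly that it is an extrapolation.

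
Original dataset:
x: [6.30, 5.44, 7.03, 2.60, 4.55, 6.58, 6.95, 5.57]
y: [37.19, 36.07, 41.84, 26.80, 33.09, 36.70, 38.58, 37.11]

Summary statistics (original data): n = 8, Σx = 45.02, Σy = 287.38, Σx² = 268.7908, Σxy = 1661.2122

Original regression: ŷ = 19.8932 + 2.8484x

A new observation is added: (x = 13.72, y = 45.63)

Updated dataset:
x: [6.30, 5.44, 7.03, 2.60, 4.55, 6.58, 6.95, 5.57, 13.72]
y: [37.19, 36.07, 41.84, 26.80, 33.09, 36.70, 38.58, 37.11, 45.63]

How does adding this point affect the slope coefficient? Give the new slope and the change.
New slope β₁ = 1.5452 versus 2.8484 before: a change of -1.3032 (-45.8%).

The new point has HIGH LEVERAGE: x = 13.72 is far from the original mean x̄ = 45.02/8 ≈ 5.63 (original range [2.60, 7.03]).

Step 1: Update the sums with the new point (n goes from 8 to 9)
Σx  = 45.02 + 13.72 = 58.74
Σy  = 287.38 + 45.63 = 333.01
Σx² = 268.7908 + 13.72² = 268.7908 + 188.2384 = 457.0292
Σxy = 1661.2122 + 13.72×45.63 = 1661.2122 + 626.0436 = 2287.2558

Step 2: Recompute the slope with b₁ = (nΣxy − ΣxΣy) / (nΣx² − (Σx)²)
Numerator   = 9×2287.2558 − 58.74×333.01 = 20585.3022 − 19561.0074 = 1024.2948
Denominator = 9×457.0292 − 58.74² = 4113.2628 − 3450.3876 = 662.8752
b₁(new) = 1024.2948 / 662.8752 = 1.5452

(Same formula on the original sums: (8×1661.2122 − 45.02×287.38) / (8×268.7908 − 45.02²) = 351.8500 / 123.5260 = 2.8484, matching the given fit.)

Step 3: Change in slope
Δβ₁ = 1.5452 − 2.8484 = -1.3032
Relative change = -1.3032 / 2.8484 × 100% = -45.8%
→ the slope decreases when the point is added.

Because the point sits below the extension of the original line at a high-leverage x, it tilts the fit down.
In practice: examine leverage (hᵢ) and Cook's distance rather than deleting it automatically.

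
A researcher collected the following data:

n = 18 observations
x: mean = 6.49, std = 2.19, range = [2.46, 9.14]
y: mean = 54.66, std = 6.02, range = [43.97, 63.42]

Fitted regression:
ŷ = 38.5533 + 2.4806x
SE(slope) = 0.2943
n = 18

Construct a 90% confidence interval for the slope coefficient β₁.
The 90% CI for β₁ is (1.9668, 2.9944)

Confidence interval for the slope:

The 90% CI for β₁ is: β̂₁ ± t*(α/2, n-2) × SE(β̂₁)

Step 1: Find critical t-value
- Confidence level = 0.9
- Degrees of freedom = n - 2 = 18 - 2 = 16
- t*(α/2, 16) = 1.7459

Step 2: Calculate margin of error
Margin = 1.7459 × 0.2943 = 0.5138

Step 3: Construct interval
CI = 2.4806 ± 0.5138
CI = (1.9668, 2.9944)

Interpretation: We are 90% confident that the true slope β₁ lies between 1.9668 and 2.9944.
Both endpoints are positive, so the data support a genuinely positive slope at this confidence level.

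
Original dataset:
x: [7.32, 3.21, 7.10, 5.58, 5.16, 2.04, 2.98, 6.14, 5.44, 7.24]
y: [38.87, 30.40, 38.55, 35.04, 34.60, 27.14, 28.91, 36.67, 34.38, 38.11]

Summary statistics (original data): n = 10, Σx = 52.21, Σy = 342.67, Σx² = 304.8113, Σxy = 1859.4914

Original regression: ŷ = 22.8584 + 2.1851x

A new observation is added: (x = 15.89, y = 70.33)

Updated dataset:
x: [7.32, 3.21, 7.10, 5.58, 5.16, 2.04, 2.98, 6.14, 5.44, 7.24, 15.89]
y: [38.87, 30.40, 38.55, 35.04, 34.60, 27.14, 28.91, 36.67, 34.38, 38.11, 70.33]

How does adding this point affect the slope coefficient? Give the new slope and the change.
The slope changes from 2.1851 to 3.0964 (change of +0.9113, or +41.7%).

The new point has HIGH LEVERAGE: x = 15.89 is far from the original mean x̄ = 52.21/10 ≈ 5.22 (original range [2.04, 7.32]).

Step 1: Update the sums with the new point (n goes from 10 to 11)
Σx  = 52.21 + 15.89 = 68.10
Σy  = 342.67 + 70.33 = 413.00
Σx² = 304.8113 + 15.89² = 304.8113 + 252.4921 = 557.3034
Σxy = 1859.4914 + 15.89×70.33 = 1859.4914 + 1117.5437 = 2977.0351

Step 2: Recompute the slope with b₁ = (nΣxy − ΣxΣy) / (nΣx² − (Σx)²)
Numerator   = 11×2977.0351 − 68.10×413.00 = 32747.3861 − 28125.3000 = 4622.0861
Denominator = 11×557.3034 − 68.10² = 6130.3374 − 4637.6100 = 1492.7274
b₁(new) = 4622.0861 / 1492.7274 = 3.0964

(Same formula on the original sums: (10×1859.4914 − 52.21×342.67) / (10×304.8113 − 52.21²) = 704.1133 / 322.2289 = 2.1851, matching the given fit.)

Step 3: Change in slope
Δβ₁ = 3.0964 − 2.1851 = +0.9113
Relative change = +0.9113 / 2.1851 × 100% = +41.7%
→ the slope increases when the point is added.

A high-leverage point only changes the slope if it is off the original line; here y = 70.33 is above the original trend, so the slope increases.
In practice: refit with and without it and report both if conclusions differ; examine leverage (hᵢ) and Cook's distance rather than deleting it automatically.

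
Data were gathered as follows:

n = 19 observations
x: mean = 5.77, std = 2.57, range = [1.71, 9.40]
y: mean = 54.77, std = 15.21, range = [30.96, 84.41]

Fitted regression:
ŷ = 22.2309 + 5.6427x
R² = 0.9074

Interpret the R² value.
The model explains 90.74% of the variance in y (R² = 0.9074), leaving 9.26% unexplained; the fit is strong.

The coefficient of determination R² is the fraction of the total variation in y that the fitted line accounts for.

Here R² = 0.9074:
- Explained: 90.74% of the variation in y
- Unexplained (residual): 100% − 90.74% = 9.26%
- Rule of thumb (below 0.3 weak; 0.3 to below 0.7 moderate; 0.7 and above strong) → strong

Equivalently, for simple linear regression R² = r², so |r| = √0.9074 ≈ 0.9526.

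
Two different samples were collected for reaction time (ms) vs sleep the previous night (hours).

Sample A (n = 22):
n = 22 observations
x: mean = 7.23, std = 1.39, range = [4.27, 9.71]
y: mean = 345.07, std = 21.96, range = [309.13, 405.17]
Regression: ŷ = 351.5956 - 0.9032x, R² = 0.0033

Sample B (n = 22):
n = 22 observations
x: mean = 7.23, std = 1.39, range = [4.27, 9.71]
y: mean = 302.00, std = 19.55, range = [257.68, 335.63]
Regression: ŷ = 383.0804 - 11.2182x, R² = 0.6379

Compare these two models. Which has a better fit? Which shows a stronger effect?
Model B has the better fit (R² = 0.6379 vs 0.0033). Model B shows the stronger effect (|β₁| = 11.2182 vs 0.9032).

Model Comparison:

Which explains more variance? (R²)
- Model A: R² = 0.0033 → 0.33% of variance in reaction time explained
- Model B: R² = 0.6379 → 63.79% of variance in reaction time explained
- 0.6379 > 0.0033 → Model B has the better fit

Strength of effect — compare |β₁|:
- Model A: β₁ = -0.9032 → predicted reaction time falls 0.9032 ms per additional hour of sleep
- Model B: β₁ = -11.2182 → predicted reaction time falls 11.2182 ms per additional hour of sleep
- |-0.9032| < |-11.2182| → Model B shows the stronger marginal effect

Note: A steeper slope doesn't make a better model if the scatter around the line is large.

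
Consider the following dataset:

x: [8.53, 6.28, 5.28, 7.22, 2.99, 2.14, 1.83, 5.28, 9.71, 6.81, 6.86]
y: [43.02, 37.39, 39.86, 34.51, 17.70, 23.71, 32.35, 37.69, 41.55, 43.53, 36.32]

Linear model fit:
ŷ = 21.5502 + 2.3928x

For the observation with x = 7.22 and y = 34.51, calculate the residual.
Residual = -4.3162

The residual is the difference between the actual value and the predicted value:

Residual = y - ŷ

Step 1: Calculate predicted value
ŷ = 21.5502 + 2.3928 × 7.22
ŷ = 38.8262

Step 2: Calculate residual
Residual = 34.51 - 38.8262
Residual = -4.3162

Sign check: y < ŷ, so the point is below the line and the fit overestimates here.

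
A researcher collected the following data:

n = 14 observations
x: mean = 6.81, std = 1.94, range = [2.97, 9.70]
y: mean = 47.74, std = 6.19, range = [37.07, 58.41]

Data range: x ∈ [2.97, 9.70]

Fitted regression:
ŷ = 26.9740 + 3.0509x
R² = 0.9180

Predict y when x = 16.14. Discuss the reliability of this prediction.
ŷ = 76.2155, but this is extrapolation (above the data range [2.97, 9.70]) and may be unreliable.

Prediction calculation:
ŷ = 26.9740 + 3.0509 × 16.14
ŷ = 76.2155

Reliability:
- Data range: x ∈ [2.97, 9.70]
- Prediction point: x = 16.14 is 6.44 units above the observed range → this is EXTRAPOLATION, not interpolation

Why that matters here:
- R² describes fit only over the sampled x values; it says nothing about behaviour beyond them
- The linear relationship may not hold outside the observed range

Report the number if required, but flag clearly that it is an extrapolation.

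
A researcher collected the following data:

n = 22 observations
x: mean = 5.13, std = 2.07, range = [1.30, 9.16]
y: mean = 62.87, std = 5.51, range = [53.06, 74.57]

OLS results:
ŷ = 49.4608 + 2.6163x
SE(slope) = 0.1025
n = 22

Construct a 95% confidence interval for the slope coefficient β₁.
The 95% CI for β₁ is (2.4025, 2.8301)

Confidence interval for the slope:

The 95% CI for β₁ is: β̂₁ ± t*(α/2, n-2) × SE(β̂₁)

Step 1: Find critical t-value
- Confidence level = 0.95
- Degrees of freedom = n - 2 = 22 - 2 = 20
- t*(α/2, 20) = 2.0860

Step 2: Calculate margin of error
Margin = 2.0860 × 0.1025 = 0.2138

Step 3: Construct interval
CI = 2.6163 ± 0.2138
CI = (2.4025, 2.8301)

Interpretation: intervals built this way capture the true β₁ in 95% of repeated samples; here the plausible range for the per-unit effect of x on y is 2.4025 to 2.8301.
Since 0 is outside the interval, a two-sided test at α = 0.05 would reject H₀: β₁ = 0.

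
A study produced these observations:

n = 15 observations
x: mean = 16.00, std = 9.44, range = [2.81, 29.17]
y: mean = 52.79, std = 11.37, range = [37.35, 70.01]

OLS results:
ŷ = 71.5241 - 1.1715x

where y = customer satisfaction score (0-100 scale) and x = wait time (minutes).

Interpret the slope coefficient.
On average, satisfaction score is about 1.1715 points lower for every extra minute of wait time.

β₁ = -1.1715 is the change in predicted satisfaction score (points) per additional minute of wait time.

Interpretation:
- Wait time up by 1 minute → predicted satisfaction score decreases by 1.1715 points
- This is a linear approximation: the same per-unit change is assumed across the whole observed x range

(β₀ = 71.5241 is the fitted value at x = 0 and is not part of the slope interpretation.)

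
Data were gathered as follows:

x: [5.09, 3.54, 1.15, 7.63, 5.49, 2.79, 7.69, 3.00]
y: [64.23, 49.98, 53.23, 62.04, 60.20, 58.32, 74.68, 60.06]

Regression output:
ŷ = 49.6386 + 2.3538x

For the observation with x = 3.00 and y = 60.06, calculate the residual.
Residual = 3.3600

The residual is the difference between the actual value and the predicted value:

Residual = y - ŷ

Step 1: Calculate predicted value
ŷ = 49.6386 + 2.3538 × 3.00
ŷ = 56.7000

Step 2: Calculate residual
Residual = 60.06 - 56.7000
Residual = 3.3600

The residual is positive, so the observed y = 60.06 sits above the regression line (the line underestimates it by 3.3600).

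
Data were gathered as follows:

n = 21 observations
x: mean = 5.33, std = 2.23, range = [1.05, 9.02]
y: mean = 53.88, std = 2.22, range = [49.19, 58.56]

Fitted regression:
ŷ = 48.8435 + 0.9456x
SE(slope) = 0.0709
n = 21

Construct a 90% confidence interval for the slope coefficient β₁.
The 90% CI for β₁ is (0.8230, 1.0682)

Confidence interval for the slope:

The 90% CI for β₁ is: β̂₁ ± t*(α/2, n-2) × SE(β̂₁)

Step 1: Find critical t-value
- Confidence level = 0.9
- Degrees of freedom = n - 2 = 21 - 2 = 19
- t*(α/2, 19) = 1.7291

Step 2: Calculate margin of error
Margin = 1.7291 × 0.0709 = 0.1226

Step 3: Construct interval
CI = 0.9456 ± 0.1226
CI = (0.8230, 1.0682)

Interpretation: intervals built this way capture the true β₁ in 90% of repeated samples; here the plausible range for the per-unit effect of x on y is 0.8230 to 1.0682.
Since 0 is outside the interval, a two-sided test at α = 0.10 would reject H₀: β₁ = 0.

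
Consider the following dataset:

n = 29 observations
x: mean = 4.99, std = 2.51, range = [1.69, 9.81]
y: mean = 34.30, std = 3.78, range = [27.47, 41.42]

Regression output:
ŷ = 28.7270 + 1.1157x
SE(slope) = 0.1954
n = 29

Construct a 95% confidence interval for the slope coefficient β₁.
The 95% CI for β₁ is (0.7148, 1.5166)

Confidence interval for the slope:

The 95% CI for β₁ is: β̂₁ ± t*(α/2, n-2) × SE(β̂₁)

Step 1: Find critical t-value
- Confidence level = 0.95
- Degrees of freedom = n - 2 = 29 - 2 = 27
- t*(α/2, 27) = 2.0518

Step 2: Calculate margin of error
Margin = 2.0518 × 0.1954 = 0.4009

Step 3: Construct interval
CI = 1.1157 ± 0.4009
CI = (0.7148, 1.5166)

Interpretation: each one-unit increase in x is associated with a change in mean y of between 0.7148 and 1.5166, with 95% confidence.
Since 0 is outside the interval, a two-sided test at α = 0.05 would reject H₀: β₁ = 0.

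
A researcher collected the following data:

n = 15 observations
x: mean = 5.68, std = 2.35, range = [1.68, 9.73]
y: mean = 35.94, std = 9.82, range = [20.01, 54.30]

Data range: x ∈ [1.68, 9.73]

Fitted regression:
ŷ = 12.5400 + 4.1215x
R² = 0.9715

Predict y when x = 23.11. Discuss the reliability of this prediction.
The equation gives ŷ = 107.7879; however x = 23.11 is 13.38 units above the observed range, so this extrapolated value should not be trusted.

Prediction calculation:
ŷ = 12.5400 + 4.1215 × 23.11
ŷ = 107.7879

Reliability:
- Data range: x ∈ [1.68, 9.73]
- Prediction point: x = 23.11 is 13.38 units above the observed range → this is EXTRAPOLATION, not interpolation

Why that matters here:
- Real relationships often flatten, saturate, or turn nonlinear at extremes
- R² describes fit only over the sampled x values; it says nothing about behaviour beyond them
- The standard error of prediction grows with (x − x̄)², and x = 23.11 is far from x̄ = 5.68

The R² = 0.9715 only validates the fit within [1.68, 9.73]; treat ŷ = 107.7879 with caution.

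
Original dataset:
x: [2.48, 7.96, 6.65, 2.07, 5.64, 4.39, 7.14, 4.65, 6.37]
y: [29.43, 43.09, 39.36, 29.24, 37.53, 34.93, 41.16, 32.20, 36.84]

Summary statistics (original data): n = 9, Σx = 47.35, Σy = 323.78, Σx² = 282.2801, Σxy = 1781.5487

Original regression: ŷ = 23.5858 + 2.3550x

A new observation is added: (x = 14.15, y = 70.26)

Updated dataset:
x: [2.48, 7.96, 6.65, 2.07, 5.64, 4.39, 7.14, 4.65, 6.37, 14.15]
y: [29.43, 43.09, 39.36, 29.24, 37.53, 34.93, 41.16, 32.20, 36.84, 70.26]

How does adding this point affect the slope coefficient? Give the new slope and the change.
The slope changes from 2.3550 to 3.3793 (change of +1.0243, or +43.5%).

The new point has HIGH LEVERAGE: x = 14.15 is far from the original mean x̄ = 47.35/9 ≈ 5.26 (original range [2.07, 7.96]).

Step 1: Update the sums with the new point (n goes from 9 to 10)
Σx  = 47.35 + 14.15 = 61.50
Σy  = 323.78 + 70.26 = 394.04
Σx² = 282.2801 + 14.15² = 282.2801 + 200.2225 = 482.5026
Σxy = 1781.5487 + 14.15×70.26 = 1781.5487 + 994.1790 = 2775.7277

Step 2: Recompute the slope with b₁ = (nΣxy − ΣxΣy) / (nΣx² − (Σx)²)
Numerator   = 10×2775.7277 − 61.50×394.04 = 27757.2770 − 24233.4600 = 3523.8170
Denominator = 10×482.5026 − 61.50² = 4825.0260 − 3782.2500 = 1042.7760
b₁(new) = 3523.8170 / 1042.7760 = 3.3793

(Same formula on the original sums: (9×1781.5487 − 47.35×323.78) / (9×282.2801 − 47.35²) = 702.9553 / 298.4984 = 2.3550, matching the given fit.)

Step 3: Change in slope
Δβ₁ = 3.3793 − 2.3550 = +1.0243
Relative change = +1.0243 / 2.3550 × 100% = +43.5%
→ the slope increases when the point is added.

Because the point sits above the extension of the original line at a high-leverage x, it tilts the fit up.
In practice: check such a point for data-entry or measurement error; examine leverage (hᵢ) and Cook's distance rather than deleting it automatically.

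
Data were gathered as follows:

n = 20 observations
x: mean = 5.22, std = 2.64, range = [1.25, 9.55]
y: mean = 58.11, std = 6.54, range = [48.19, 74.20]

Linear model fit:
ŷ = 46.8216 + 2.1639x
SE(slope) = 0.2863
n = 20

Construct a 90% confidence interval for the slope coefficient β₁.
The 90% CI for β₁ is (1.6674, 2.6604)

Confidence interval for the slope:

The 90% CI for β₁ is: β̂₁ ± t*(α/2, n-2) × SE(β̂₁)

Step 1: Find critical t-value
- Confidence level = 0.9
- Degrees of freedom = n - 2 = 20 - 2 = 18
- t*(α/2, 18) = 1.7341

Step 2: Calculate margin of error
Margin = 1.7341 × 0.2863 = 0.4965

Step 3: Construct interval
CI = 2.1639 ± 0.4965
CI = (1.6674, 2.6604)

Interpretation: We are 90% confident that the true slope β₁ lies between 1.6674 and 2.6604.
The interval does not include 0, suggesting a significant linear relationship.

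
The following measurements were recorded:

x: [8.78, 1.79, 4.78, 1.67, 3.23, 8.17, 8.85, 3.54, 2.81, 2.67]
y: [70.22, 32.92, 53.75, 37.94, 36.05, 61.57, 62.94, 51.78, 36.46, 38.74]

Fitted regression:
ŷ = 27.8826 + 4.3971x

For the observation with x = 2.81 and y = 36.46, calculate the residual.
Residual = -3.7785

The residual is the difference between the actual value and the predicted value:

Residual = y - ŷ

Step 1: Calculate predicted value
ŷ = 27.8826 + 4.3971 × 2.81
ŷ = 40.2385

Step 2: Calculate residual
Residual = 36.46 - 40.2385
Residual = -3.7785

Sign check: y < ŷ, so the point is below the line and the fit overestimates here.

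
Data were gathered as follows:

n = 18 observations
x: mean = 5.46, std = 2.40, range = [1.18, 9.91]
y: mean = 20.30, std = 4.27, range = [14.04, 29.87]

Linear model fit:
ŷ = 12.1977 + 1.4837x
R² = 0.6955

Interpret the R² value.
About 69.55% of the variability in y is accounted for by the regression on x (R² = 0.6955) — a moderate linear fit.

The coefficient of determination R² is the fraction of the total variation in y that the fitted line accounts for.

Here R² = 0.6955:
- Explained: 69.55% of the variation in y
- Unexplained (residual): 100% − 69.55% = 30.45%
- Rule of thumb (below 0.3 weak; 0.3 to below 0.7 moderate; 0.7 and above strong) → moderate

Equivalently, for simple linear regression R² = r², so |r| = √0.6955 ≈ 0.8340.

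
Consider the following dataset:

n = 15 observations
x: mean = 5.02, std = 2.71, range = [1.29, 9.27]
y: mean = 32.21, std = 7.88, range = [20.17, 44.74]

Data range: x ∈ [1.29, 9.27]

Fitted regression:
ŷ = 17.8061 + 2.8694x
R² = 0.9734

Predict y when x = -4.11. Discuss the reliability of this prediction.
The equation gives ŷ = 6.0129; however x = -4.11 is 5.40 units below the observed range, so this extrapolated value should not be trusted.

Prediction calculation:
ŷ = 17.8061 + 2.8694 × (-4.11)
ŷ = 6.0129

Reliability:
- Data range: x ∈ [1.29, 9.27]
- Prediction point: x = -4.11 is 5.40 units below the observed range → this is EXTRAPOLATION, not interpolation

Why that matters here:
- R² describes fit only over the sampled x values; it says nothing about behaviour beyond them
- The linear relationship may not hold outside the observed range
- Real relationships often flatten, saturate, or turn nonlinear at extremes

The R² = 0.9734 only validates the fit within [1.29, 9.27]; treat ŷ = 6.0129 with caution.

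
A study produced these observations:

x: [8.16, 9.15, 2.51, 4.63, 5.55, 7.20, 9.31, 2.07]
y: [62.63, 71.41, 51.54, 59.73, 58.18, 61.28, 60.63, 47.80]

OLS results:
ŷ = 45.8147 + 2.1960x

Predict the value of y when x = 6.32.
ŷ = 59.6934

To predict y for x = 6.32, substitute into the regression equation:

ŷ = 45.8147 + 2.1960 × 6.32
ŷ = 45.8147 + 13.8787
ŷ = 59.6934

This is a point prediction; actual observations scatter around it by roughly the residual standard deviation.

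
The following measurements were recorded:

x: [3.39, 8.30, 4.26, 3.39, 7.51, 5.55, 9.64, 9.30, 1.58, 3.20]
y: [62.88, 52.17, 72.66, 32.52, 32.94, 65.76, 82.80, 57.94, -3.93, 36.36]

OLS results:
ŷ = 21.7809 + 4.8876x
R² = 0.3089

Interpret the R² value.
The model explains 30.89% of the variance in y (R² = 0.3089), leaving 69.11% unexplained; the fit is moderate.

R² (coefficient of determination) measures the proportion of variance in y explained by the regression model.

Here R² = 0.3089:
- Explained: 30.89% of the variation in y
- Unexplained (residual): 100% − 30.89% = 69.11%
- Rule of thumb (below 0.3 weak; 0.3 to below 0.7 moderate; 0.7 and above strong) → moderate

Equivalently, for simple linear regression R² = r², so |r| = √0.3089 ≈ 0.5558.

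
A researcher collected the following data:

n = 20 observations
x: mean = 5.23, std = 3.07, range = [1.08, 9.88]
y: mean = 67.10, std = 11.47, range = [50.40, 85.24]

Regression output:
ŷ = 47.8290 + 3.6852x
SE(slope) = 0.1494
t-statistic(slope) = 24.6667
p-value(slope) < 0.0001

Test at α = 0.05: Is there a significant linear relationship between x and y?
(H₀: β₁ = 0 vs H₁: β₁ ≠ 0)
Since p-value < 0.0001 < α = 0.05, reject H₀ — the slope is significantly different from 0.

Hypothesis test for the slope coefficient:

H₀: β₁ = 0 (no linear relationship)
H₁: β₁ ≠ 0 (linear relationship exists)

Test statistic: t = β̂₁ / SE(β̂₁) = 3.6852 / 0.1494 = 24.6667

The p-value (<0.0001) is the probability, under H₀, of a t-statistic at least as extreme as |t| = 24.6667 (two-sided, df = n − 2 = 18).

Decision rule: reject H₀ if p-value < α.
p-value < 0.0001 < α = 0.05 → reject H₀.

There is sufficient evidence at the 5% significance level to conclude that a linear relationship exists between x and y.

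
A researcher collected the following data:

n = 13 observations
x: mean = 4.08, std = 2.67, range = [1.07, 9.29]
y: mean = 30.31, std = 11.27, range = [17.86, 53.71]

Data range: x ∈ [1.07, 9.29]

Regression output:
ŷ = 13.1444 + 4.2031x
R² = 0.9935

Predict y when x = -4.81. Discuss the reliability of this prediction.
The equation gives ŷ = -7.0725; however x = -4.81 is 5.88 units below the observed range, so this extrapolated value should not be trusted.

Prediction calculation:
ŷ = 13.1444 + 4.2031 × (-4.81)
ŷ = -7.0725

Reliability:
- Data range: x ∈ [1.07, 9.29]
- Prediction point: x = -4.81 is 5.88 units below the observed range → this is EXTRAPOLATION, not interpolation

Why that matters here:
- The linear relationship may not hold outside the observed range
- Real relationships often flatten, saturate, or turn nonlinear at extremes

The R² = 0.9935 only validates the fit within [1.07, 9.29]; treat ŷ = -7.0725 with caution.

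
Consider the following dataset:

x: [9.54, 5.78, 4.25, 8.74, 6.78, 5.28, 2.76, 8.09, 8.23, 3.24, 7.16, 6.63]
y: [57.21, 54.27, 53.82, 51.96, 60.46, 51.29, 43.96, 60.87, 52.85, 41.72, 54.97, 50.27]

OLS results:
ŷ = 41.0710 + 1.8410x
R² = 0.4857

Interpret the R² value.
R² = 0.4857 means 48.57% of the variation in y is explained by the linear relationship with x. This indicates a moderate fit.

R² (coefficient of determination) measures the proportion of variance in y explained by the regression model.

Here R² = 0.4857:
- Explained: 48.57% of the variation in y
- Unexplained (residual): 100% − 48.57% = 51.43%
- Rule of thumb (below 0.3 weak; 0.3 to below 0.7 moderate; 0.7 and above strong) → moderate

Note: R² says nothing about causation, and a high R² does not by itself mean the linear form is appropriate — check the residuals.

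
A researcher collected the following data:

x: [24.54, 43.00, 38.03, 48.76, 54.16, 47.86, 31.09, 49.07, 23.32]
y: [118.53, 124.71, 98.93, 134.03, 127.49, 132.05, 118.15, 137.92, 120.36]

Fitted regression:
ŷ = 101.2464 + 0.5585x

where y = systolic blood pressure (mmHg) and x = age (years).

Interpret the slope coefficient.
An increase of one year in age is associated with a 0.5585 mmHg increase in predicted blood pressure.

The slope β₁ = 0.5585 gives the rate at which the fitted blood pressure changes with age.

Interpretation:
- Age up by 1 year → predicted blood pressure increases by 0.5585 mmHg
- The effect is assumed constant over the observed range of x (linearity)

The intercept β₀ = 101.2464 is the predicted blood pressure when age = 0; since the smallest observed x is 23.32, this is an extrapolation and mainly anchors the line.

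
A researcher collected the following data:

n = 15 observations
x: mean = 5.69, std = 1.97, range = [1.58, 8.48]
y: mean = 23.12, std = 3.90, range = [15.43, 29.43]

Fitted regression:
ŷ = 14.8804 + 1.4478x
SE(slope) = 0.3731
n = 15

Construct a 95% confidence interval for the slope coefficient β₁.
The 95% CI for β₁ is (0.6418, 2.2538)

Confidence interval for the slope:

The 95% CI for β₁ is: β̂₁ ± t*(α/2, n-2) × SE(β̂₁)

Step 1: Find critical t-value
- Confidence level = 0.95
- Degrees of freedom = n - 2 = 15 - 2 = 13
- t*(α/2, 13) = 2.1604

Step 2: Calculate margin of error
Margin = 2.1604 × 0.3731 = 0.8060

Step 3: Construct interval
CI = 1.4478 ± 0.8060
CI = (0.6418, 2.2538)

Interpretation: each one-unit increase in x is associated with a change in mean y of between 0.6418 and 2.2538, with 95% confidence.
Both endpoints are positive, so the data support a genuinely positive slope at this confidence level.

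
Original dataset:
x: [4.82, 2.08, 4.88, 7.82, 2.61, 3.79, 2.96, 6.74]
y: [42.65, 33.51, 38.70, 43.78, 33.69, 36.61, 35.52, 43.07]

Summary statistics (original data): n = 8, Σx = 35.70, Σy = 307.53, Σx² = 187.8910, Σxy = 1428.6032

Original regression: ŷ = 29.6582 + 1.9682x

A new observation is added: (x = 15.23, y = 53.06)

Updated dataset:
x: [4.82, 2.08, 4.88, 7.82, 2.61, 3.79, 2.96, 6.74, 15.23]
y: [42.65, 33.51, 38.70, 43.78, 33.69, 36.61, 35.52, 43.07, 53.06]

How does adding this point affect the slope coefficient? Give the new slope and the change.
New slope β₁ = 1.4902 versus 1.9682 before: a change of -0.4780 (-24.3%).

x = 15.23 lies well outside the original x-range [2.08, 7.82] (x̄ ≈ 4.46), so this observation has high leverage and can move the slope substantially.

Step 1: Update the sums with the new point (n goes from 8 to 9)
Σx  = 35.70 + 15.23 = 50.93
Σy  = 307.53 + 53.06 = 360.59
Σx² = 187.8910 + 15.23² = 187.8910 + 231.9529 = 419.8439
Σxy = 1428.6032 + 15.23×53.06 = 1428.6032 + 808.1038 = 2236.7070

Step 2: Recompute the slope with b₁ = (nΣxy − ΣxΣy) / (nΣx² − (Σx)²)
Numerator   = 9×2236.7070 − 50.93×360.59 = 20130.3630 − 18364.8487 = 1765.5143
Denominator = 9×419.8439 − 50.93² = 3778.5951 − 2593.8649 = 1184.7302
b₁(new) = 1765.5143 / 1184.7302 = 1.4902

(Same formula on the original sums: (8×1428.6032 − 35.70×307.53) / (8×187.8910 − 35.70²) = 450.0046 / 228.6380 = 1.9682, matching the given fit.)

Step 3: Change in slope
Δβ₁ = 1.4902 − 1.9682 = -0.4780
Relative change = -0.4780 / 1.9682 × 100% = -24.3%
→ the slope decreases when the point is added.

A high-leverage point only changes the slope if it is off the original line; here y = 53.06 is below the original trend, so the slope decreases.
In practice: check such a point for data-entry or measurement error.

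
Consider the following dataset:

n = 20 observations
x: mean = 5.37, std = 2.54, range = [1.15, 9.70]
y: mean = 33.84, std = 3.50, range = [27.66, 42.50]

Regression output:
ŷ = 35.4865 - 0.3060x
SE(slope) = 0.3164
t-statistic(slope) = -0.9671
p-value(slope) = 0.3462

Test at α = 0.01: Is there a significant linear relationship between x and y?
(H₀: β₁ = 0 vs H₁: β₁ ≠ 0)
Fail to reject H₀: p-value = 0.3462 ≥ α = 0.01. The linear relationship is not significant at the 1% level.

Hypothesis test for the slope coefficient:

H₀: β₁ = 0 (no linear relationship)
H₁: β₁ ≠ 0 (linear relationship exists)

Test statistic: t = β̂₁ / SE(β̂₁) = -0.3060 / 0.3164 = -0.9671

With df = 18, the two-sided p-value for |t| = 0.9671 is 0.3462.

Decision rule: reject H₀ if p-value < α.
p-value = 0.3462 ≥ α = 0.01 → fail to reject H₀.

There is not sufficient evidence at the 1% significance level to conclude that a linear relationship exists between x and y.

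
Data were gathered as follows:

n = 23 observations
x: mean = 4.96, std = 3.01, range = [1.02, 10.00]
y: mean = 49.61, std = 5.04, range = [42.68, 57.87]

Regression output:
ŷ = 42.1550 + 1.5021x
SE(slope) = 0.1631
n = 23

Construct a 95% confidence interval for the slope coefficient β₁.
The 95% CI for β₁ is (1.1629, 1.8413)

Confidence interval for the slope:

The 95% CI for β₁ is: β̂₁ ± t*(α/2, n-2) × SE(β̂₁)

Step 1: Find critical t-value
- Confidence level = 0.95
- Degrees of freedom = n - 2 = 23 - 2 = 21
- t*(α/2, 21) = 2.0796

Step 2: Calculate margin of error
Margin = 2.0796 × 0.1631 = 0.3392

Step 3: Construct interval
CI = 1.5021 ± 0.3392
CI = (1.1629, 1.8413)

Interpretation: each one-unit increase in x is associated with a change in mean y of between 1.1629 and 1.8413, with 95% confidence.
Since 0 is outside the interval, a two-sided test at α = 0.05 would reject H₀: β₁ = 0.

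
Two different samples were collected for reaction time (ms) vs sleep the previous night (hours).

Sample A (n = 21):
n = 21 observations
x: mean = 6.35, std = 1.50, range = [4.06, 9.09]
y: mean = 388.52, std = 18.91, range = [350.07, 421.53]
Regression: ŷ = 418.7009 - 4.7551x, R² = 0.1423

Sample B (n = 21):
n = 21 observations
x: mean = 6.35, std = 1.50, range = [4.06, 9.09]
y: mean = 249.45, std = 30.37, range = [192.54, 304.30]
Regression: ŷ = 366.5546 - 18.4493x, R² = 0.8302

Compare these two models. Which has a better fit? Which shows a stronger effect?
Model B has the better fit (R² = 0.8302 vs 0.1423). Model B shows the stronger effect (|β₁| = 18.4493 vs 4.7551).

Model Comparison:

Fit — compare R²:
- Model A: R² = 0.1423 → 14.23% of variance in reaction time explained
- Model B: R² = 0.8302 → 83.02% of variance in reaction time explained
- 0.8302 > 0.1423 → Model B has the better fit

Strength of effect — compare |β₁|:
- Model A: β₁ = -4.7551 → predicted reaction time falls 4.7551 ms per additional hour of sleep
- Model B: β₁ = -18.4493 → predicted reaction time falls 18.4493 ms per additional hour of sleep
- |-4.7551| < |-18.4493| → Model B shows the stronger marginal effect

Notes:
- The two samples could reflect different populations, time periods, or measurement quality.
- A steeper slope doesn't make a better model if the scatter around the line is large.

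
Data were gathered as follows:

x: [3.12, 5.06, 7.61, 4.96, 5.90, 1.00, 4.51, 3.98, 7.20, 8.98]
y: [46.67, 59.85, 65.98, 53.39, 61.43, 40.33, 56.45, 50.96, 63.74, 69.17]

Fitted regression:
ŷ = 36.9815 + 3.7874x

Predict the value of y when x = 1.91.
ŷ = 44.2154

To predict y for x = 1.91, substitute into the regression equation:

ŷ = 36.9815 + 3.7874 × 1.91
ŷ = 36.9815 + 7.2339
ŷ = 44.2154

This is the fitted mean response at that x — an individual observation would come with a wider prediction interval.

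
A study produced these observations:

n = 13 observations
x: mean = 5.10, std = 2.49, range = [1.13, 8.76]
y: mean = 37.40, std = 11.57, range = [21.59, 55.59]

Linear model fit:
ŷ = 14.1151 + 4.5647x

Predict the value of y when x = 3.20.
ŷ = 28.7221

To predict y for x = 3.20, substitute into the regression equation:

ŷ = 14.1151 + 4.5647 × 3.20
ŷ = 14.1151 + 14.6070
ŷ = 28.7221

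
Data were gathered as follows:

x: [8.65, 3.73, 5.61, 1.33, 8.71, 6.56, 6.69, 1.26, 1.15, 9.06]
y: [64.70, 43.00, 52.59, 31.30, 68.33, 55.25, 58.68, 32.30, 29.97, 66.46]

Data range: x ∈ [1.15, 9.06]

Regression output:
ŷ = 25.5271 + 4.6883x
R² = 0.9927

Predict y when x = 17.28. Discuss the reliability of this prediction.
ŷ = 106.5409, but this is extrapolation (above the data range [1.15, 9.06]) and may be unreliable.

Prediction calculation:
ŷ = 25.5271 + 4.6883 × 17.28
ŷ = 106.5409

Reliability:
- Data range: x ∈ [1.15, 9.06]
- Prediction point: x = 17.28 is 8.22 units above the observed range → this is EXTRAPOLATION, not interpolation

Why that matters here:
- Real relationships often flatten, saturate, or turn nonlinear at extremes
- R² describes fit only over the sampled x values; it says nothing about behaviour beyond them

Report the number if required, but flag clearly that it is an extrapolation.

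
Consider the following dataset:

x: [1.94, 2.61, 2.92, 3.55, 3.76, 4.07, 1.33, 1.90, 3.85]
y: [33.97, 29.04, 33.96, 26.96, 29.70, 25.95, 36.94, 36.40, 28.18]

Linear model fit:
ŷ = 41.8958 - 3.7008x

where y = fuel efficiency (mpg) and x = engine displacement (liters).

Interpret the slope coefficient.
On average, fuel efficiency is about 3.7008 mpg lower for every extra liter of engine displacement.

The slope β₁ = -3.7008 gives the rate at which the fitted fuel efficiency changes with engine displacement.

Interpretation:
- Engine displacement up by 1 liter → predicted fuel efficiency decreases by 3.7008 mpg
- This is a linear approximation: the same per-unit change is assumed across the whole observed x range
- The slope describes association in these data, not necessarily a causal effect

(β₀ = 41.8958 is the fitted value at x = 0 and is not part of the slope interpretation.)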